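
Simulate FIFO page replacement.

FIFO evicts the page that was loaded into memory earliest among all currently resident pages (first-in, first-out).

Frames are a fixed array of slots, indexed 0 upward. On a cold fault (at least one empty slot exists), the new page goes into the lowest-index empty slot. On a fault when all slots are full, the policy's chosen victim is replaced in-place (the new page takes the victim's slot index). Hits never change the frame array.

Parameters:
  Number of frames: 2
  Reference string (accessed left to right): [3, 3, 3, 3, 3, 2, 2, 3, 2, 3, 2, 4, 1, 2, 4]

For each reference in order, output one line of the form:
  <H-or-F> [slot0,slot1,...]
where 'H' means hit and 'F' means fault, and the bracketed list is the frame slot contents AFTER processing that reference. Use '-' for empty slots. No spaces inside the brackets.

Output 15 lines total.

F [3,-]
H [3,-]
H [3,-]
H [3,-]
H [3,-]
F [3,2]
H [3,2]
H [3,2]
H [3,2]
H [3,2]
H [3,2]
F [4,2]
F [4,1]
F [2,1]
F [2,4]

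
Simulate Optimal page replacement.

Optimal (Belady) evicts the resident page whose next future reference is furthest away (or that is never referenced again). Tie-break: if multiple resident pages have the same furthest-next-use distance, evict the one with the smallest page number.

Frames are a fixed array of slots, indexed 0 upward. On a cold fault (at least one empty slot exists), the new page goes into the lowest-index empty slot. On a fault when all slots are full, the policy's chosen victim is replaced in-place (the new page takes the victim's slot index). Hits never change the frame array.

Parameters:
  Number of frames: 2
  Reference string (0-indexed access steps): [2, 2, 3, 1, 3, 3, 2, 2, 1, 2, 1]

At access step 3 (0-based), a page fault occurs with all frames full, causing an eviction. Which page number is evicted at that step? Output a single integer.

Answer: 2

Derivation:
Step 0: ref 2 -> FAULT, frames=[2,-]
Step 1: ref 2 -> HIT, frames=[2,-]
Step 2: ref 3 -> FAULT, frames=[2,3]
Step 3: ref 1 -> FAULT, evict 2, frames=[1,3]
At step 3: evicted page 2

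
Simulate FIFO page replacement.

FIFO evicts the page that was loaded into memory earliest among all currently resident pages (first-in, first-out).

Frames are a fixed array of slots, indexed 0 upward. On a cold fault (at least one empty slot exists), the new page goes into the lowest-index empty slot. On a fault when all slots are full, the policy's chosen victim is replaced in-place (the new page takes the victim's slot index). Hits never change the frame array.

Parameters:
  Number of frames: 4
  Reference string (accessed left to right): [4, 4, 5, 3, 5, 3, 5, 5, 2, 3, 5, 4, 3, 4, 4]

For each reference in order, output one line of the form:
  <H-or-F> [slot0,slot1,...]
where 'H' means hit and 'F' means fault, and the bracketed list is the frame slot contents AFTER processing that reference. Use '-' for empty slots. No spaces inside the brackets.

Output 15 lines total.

F [4,-,-,-]
H [4,-,-,-]
F [4,5,-,-]
F [4,5,3,-]
H [4,5,3,-]
H [4,5,3,-]
H [4,5,3,-]
H [4,5,3,-]
F [4,5,3,2]
H [4,5,3,2]
H [4,5,3,2]
H [4,5,3,2]
H [4,5,3,2]
H [4,5,3,2]
H [4,5,3,2]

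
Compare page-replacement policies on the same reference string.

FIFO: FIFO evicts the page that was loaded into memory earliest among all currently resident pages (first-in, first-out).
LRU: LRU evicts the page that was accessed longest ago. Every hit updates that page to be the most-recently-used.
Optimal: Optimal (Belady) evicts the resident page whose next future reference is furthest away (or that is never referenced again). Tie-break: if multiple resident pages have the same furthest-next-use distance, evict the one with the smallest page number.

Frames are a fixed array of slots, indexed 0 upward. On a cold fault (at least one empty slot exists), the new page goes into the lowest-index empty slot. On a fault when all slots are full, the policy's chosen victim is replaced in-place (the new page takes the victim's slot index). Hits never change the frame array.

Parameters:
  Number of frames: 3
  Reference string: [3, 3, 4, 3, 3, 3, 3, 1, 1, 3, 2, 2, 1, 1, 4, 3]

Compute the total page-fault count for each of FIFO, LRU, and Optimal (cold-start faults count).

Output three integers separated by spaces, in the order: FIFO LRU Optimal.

--- FIFO ---
  step 0: ref 3 -> FAULT, frames=[3,-,-] (faults so far: 1)
  step 1: ref 3 -> HIT, frames=[3,-,-] (faults so far: 1)
  step 2: ref 4 -> FAULT, frames=[3,4,-] (faults so far: 2)
  step 3: ref 3 -> HIT, frames=[3,4,-] (faults so far: 2)
  step 4: ref 3 -> HIT, frames=[3,4,-] (faults so far: 2)
  step 5: ref 3 -> HIT, frames=[3,4,-] (faults so far: 2)
  step 6: ref 3 -> HIT, frames=[3,4,-] (faults so far: 2)
  step 7: ref 1 -> FAULT, frames=[3,4,1] (faults so far: 3)
  step 8: ref 1 -> HIT, frames=[3,4,1] (faults so far: 3)
  step 9: ref 3 -> HIT, frames=[3,4,1] (faults so far: 3)
  step 10: ref 2 -> FAULT, evict 3, frames=[2,4,1] (faults so far: 4)
  step 11: ref 2 -> HIT, frames=[2,4,1] (faults so far: 4)
  step 12: ref 1 -> HIT, frames=[2,4,1] (faults so far: 4)
  step 13: ref 1 -> HIT, frames=[2,4,1] (faults so far: 4)
  step 14: ref 4 -> HIT, frames=[2,4,1] (faults so far: 4)
  step 15: ref 3 -> FAULT, evict 4, frames=[2,3,1] (faults so far: 5)
  FIFO total faults: 5
--- LRU ---
  step 0: ref 3 -> FAULT, frames=[3,-,-] (faults so far: 1)
  step 1: ref 3 -> HIT, frames=[3,-,-] (faults so far: 1)
  step 2: ref 4 -> FAULT, frames=[3,4,-] (faults so far: 2)
  step 3: ref 3 -> HIT, frames=[3,4,-] (faults so far: 2)
  step 4: ref 3 -> HIT, frames=[3,4,-] (faults so far: 2)
  step 5: ref 3 -> HIT, frames=[3,4,-] (faults so far: 2)
  step 6: ref 3 -> HIT, frames=[3,4,-] (faults so far: 2)
  step 7: ref 1 -> FAULT, frames=[3,4,1] (faults so far: 3)
  step 8: ref 1 -> HIT, frames=[3,4,1] (faults so far: 3)
  step 9: ref 3 -> HIT, frames=[3,4,1] (faults so far: 3)
  step 10: ref 2 -> FAULT, evict 4, frames=[3,2,1] (faults so far: 4)
  step 11: ref 2 -> HIT, frames=[3,2,1] (faults so far: 4)
  step 12: ref 1 -> HIT, frames=[3,2,1] (faults so far: 4)
  step 13: ref 1 -> HIT, frames=[3,2,1] (faults so far: 4)
  step 14: ref 4 -> FAULT, evict 3, frames=[4,2,1] (faults so far: 5)
  step 15: ref 3 -> FAULT, evict 2, frames=[4,3,1] (faults so far: 6)
  LRU total faults: 6
--- Optimal ---
  step 0: ref 3 -> FAULT, frames=[3,-,-] (faults so far: 1)
  step 1: ref 3 -> HIT, frames=[3,-,-] (faults so far: 1)
  step 2: ref 4 -> FAULT, frames=[3,4,-] (faults so far: 2)
  step 3: ref 3 -> HIT, frames=[3,4,-] (faults so far: 2)
  step 4: ref 3 -> HIT, frames=[3,4,-] (faults so far: 2)
  step 5: ref 3 -> HIT, frames=[3,4,-] (faults so far: 2)
  step 6: ref 3 -> HIT, frames=[3,4,-] (faults so far: 2)
  step 7: ref 1 -> FAULT, frames=[3,4,1] (faults so far: 3)
  step 8: ref 1 -> HIT, frames=[3,4,1] (faults so far: 3)
  step 9: ref 3 -> HIT, frames=[3,4,1] (faults so far: 3)
  step 10: ref 2 -> FAULT, evict 3, frames=[2,4,1] (faults so far: 4)
  step 11: ref 2 -> HIT, frames=[2,4,1] (faults so far: 4)
  step 12: ref 1 -> HIT, frames=[2,4,1] (faults so far: 4)
  step 13: ref 1 -> HIT, frames=[2,4,1] (faults so far: 4)
  step 14: ref 4 -> HIT, frames=[2,4,1] (faults so far: 4)
  step 15: ref 3 -> FAULT, evict 1, frames=[2,4,3] (faults so far: 5)
  Optimal total faults: 5

Answer: 5 6 5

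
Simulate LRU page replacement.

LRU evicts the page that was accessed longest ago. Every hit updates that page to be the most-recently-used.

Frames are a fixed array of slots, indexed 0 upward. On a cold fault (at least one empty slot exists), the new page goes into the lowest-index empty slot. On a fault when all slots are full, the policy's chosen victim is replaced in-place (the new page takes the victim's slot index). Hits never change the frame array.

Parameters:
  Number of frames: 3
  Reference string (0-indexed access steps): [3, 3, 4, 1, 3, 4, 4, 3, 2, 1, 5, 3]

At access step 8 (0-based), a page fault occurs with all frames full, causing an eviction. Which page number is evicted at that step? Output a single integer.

Step 0: ref 3 -> FAULT, frames=[3,-,-]
Step 1: ref 3 -> HIT, frames=[3,-,-]
Step 2: ref 4 -> FAULT, frames=[3,4,-]
Step 3: ref 1 -> FAULT, frames=[3,4,1]
Step 4: ref 3 -> HIT, frames=[3,4,1]
Step 5: ref 4 -> HIT, frames=[3,4,1]
Step 6: ref 4 -> HIT, frames=[3,4,1]
Step 7: ref 3 -> HIT, frames=[3,4,1]
Step 8: ref 2 -> FAULT, evict 1, frames=[3,4,2]
At step 8: evicted page 1

Answer: 1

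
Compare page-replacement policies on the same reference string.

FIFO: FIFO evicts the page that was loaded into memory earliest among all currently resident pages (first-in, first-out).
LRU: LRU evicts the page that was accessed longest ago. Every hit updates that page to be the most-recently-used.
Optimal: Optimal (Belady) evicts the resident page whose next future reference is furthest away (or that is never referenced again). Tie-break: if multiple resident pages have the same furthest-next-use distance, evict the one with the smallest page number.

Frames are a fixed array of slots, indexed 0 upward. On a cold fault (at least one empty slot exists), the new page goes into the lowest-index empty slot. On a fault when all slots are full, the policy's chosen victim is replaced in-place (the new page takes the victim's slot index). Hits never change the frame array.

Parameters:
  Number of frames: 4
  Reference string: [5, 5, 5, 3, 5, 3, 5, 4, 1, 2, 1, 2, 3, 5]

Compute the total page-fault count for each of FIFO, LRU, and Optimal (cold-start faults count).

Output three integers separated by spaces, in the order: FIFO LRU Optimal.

--- FIFO ---
  step 0: ref 5 -> FAULT, frames=[5,-,-,-] (faults so far: 1)
  step 1: ref 5 -> HIT, frames=[5,-,-,-] (faults so far: 1)
  step 2: ref 5 -> HIT, frames=[5,-,-,-] (faults so far: 1)
  step 3: ref 3 -> FAULT, frames=[5,3,-,-] (faults so far: 2)
  step 4: ref 5 -> HIT, frames=[5,3,-,-] (faults so far: 2)
  step 5: ref 3 -> HIT, frames=[5,3,-,-] (faults so far: 2)
  step 6: ref 5 -> HIT, frames=[5,3,-,-] (faults so far: 2)
  step 7: ref 4 -> FAULT, frames=[5,3,4,-] (faults so far: 3)
  step 8: ref 1 -> FAULT, frames=[5,3,4,1] (faults so far: 4)
  step 9: ref 2 -> FAULT, evict 5, frames=[2,3,4,1] (faults so far: 5)
  step 10: ref 1 -> HIT, frames=[2,3,4,1] (faults so far: 5)
  step 11: ref 2 -> HIT, frames=[2,3,4,1] (faults so far: 5)
  step 12: ref 3 -> HIT, frames=[2,3,4,1] (faults so far: 5)
  step 13: ref 5 -> FAULT, evict 3, frames=[2,5,4,1] (faults so far: 6)
  FIFO total faults: 6
--- LRU ---
  step 0: ref 5 -> FAULT, frames=[5,-,-,-] (faults so far: 1)
  step 1: ref 5 -> HIT, frames=[5,-,-,-] (faults so far: 1)
  step 2: ref 5 -> HIT, frames=[5,-,-,-] (faults so far: 1)
  step 3: ref 3 -> FAULT, frames=[5,3,-,-] (faults so far: 2)
  step 4: ref 5 -> HIT, frames=[5,3,-,-] (faults so far: 2)
  step 5: ref 3 -> HIT, frames=[5,3,-,-] (faults so far: 2)
  step 6: ref 5 -> HIT, frames=[5,3,-,-] (faults so far: 2)
  step 7: ref 4 -> FAULT, frames=[5,3,4,-] (faults so far: 3)
  step 8: ref 1 -> FAULT, frames=[5,3,4,1] (faults so far: 4)
  step 9: ref 2 -> FAULT, evict 3, frames=[5,2,4,1] (faults so far: 5)
  step 10: ref 1 -> HIT, frames=[5,2,4,1] (faults so far: 5)
  step 11: ref 2 -> HIT, frames=[5,2,4,1] (faults so far: 5)
  step 12: ref 3 -> FAULT, evict 5, frames=[3,2,4,1] (faults so far: 6)
  step 13: ref 5 -> FAULT, evict 4, frames=[3,2,5,1] (faults so far: 7)
  LRU total faults: 7
--- Optimal ---
  step 0: ref 5 -> FAULT, frames=[5,-,-,-] (faults so far: 1)
  step 1: ref 5 -> HIT, frames=[5,-,-,-] (faults so far: 1)
  step 2: ref 5 -> HIT, frames=[5,-,-,-] (faults so far: 1)
  step 3: ref 3 -> FAULT, frames=[5,3,-,-] (faults so far: 2)
  step 4: ref 5 -> HIT, frames=[5,3,-,-] (faults so far: 2)
  step 5: ref 3 -> HIT, frames=[5,3,-,-] (faults so far: 2)
  step 6: ref 5 -> HIT, frames=[5,3,-,-] (faults so far: 2)
  step 7: ref 4 -> FAULT, frames=[5,3,4,-] (faults so far: 3)
  step 8: ref 1 -> FAULT, frames=[5,3,4,1] (faults so far: 4)
  step 9: ref 2 -> FAULT, evict 4, frames=[5,3,2,1] (faults so far: 5)
  step 10: ref 1 -> HIT, frames=[5,3,2,1] (faults so far: 5)
  step 11: ref 2 -> HIT, frames=[5,3,2,1] (faults so far: 5)
  step 12: ref 3 -> HIT, frames=[5,3,2,1] (faults so far: 5)
  step 13: ref 5 -> HIT, frames=[5,3,2,1] (faults so far: 5)
  Optimal total faults: 5

Answer: 6 7 5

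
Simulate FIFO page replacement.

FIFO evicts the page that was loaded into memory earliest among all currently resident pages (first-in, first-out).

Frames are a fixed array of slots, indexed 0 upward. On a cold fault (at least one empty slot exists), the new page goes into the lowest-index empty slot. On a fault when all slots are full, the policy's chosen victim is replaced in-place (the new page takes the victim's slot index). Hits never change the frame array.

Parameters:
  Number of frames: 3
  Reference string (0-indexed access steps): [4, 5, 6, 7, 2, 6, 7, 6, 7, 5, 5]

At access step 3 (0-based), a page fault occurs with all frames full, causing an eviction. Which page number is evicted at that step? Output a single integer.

Step 0: ref 4 -> FAULT, frames=[4,-,-]
Step 1: ref 5 -> FAULT, frames=[4,5,-]
Step 2: ref 6 -> FAULT, frames=[4,5,6]
Step 3: ref 7 -> FAULT, evict 4, frames=[7,5,6]
At step 3: evicted page 4

Answer: 4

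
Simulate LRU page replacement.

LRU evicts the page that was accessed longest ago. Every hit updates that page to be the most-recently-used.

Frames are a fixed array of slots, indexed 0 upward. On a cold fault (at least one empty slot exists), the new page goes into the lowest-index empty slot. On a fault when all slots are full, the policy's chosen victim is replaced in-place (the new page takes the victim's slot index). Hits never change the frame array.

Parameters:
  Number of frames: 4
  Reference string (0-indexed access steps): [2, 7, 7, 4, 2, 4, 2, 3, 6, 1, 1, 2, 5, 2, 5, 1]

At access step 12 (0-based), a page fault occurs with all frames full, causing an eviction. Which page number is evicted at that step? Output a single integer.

Step 0: ref 2 -> FAULT, frames=[2,-,-,-]
Step 1: ref 7 -> FAULT, frames=[2,7,-,-]
Step 2: ref 7 -> HIT, frames=[2,7,-,-]
Step 3: ref 4 -> FAULT, frames=[2,7,4,-]
Step 4: ref 2 -> HIT, frames=[2,7,4,-]
Step 5: ref 4 -> HIT, frames=[2,7,4,-]
Step 6: ref 2 -> HIT, frames=[2,7,4,-]
Step 7: ref 3 -> FAULT, frames=[2,7,4,3]
Step 8: ref 6 -> FAULT, evict 7, frames=[2,6,4,3]
Step 9: ref 1 -> FAULT, evict 4, frames=[2,6,1,3]
Step 10: ref 1 -> HIT, frames=[2,6,1,3]
Step 11: ref 2 -> HIT, frames=[2,6,1,3]
Step 12: ref 5 -> FAULT, evict 3, frames=[2,6,1,5]
At step 12: evicted page 3

Answer: 3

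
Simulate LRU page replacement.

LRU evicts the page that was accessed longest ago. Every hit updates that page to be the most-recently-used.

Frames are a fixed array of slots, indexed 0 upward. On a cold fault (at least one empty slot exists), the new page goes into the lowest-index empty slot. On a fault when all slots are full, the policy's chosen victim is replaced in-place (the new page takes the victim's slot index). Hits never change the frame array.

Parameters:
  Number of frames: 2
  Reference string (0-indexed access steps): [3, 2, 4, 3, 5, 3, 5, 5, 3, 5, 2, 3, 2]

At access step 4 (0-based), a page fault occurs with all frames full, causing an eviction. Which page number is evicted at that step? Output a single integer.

Answer: 4

Derivation:
Step 0: ref 3 -> FAULT, frames=[3,-]
Step 1: ref 2 -> FAULT, frames=[3,2]
Step 2: ref 4 -> FAULT, evict 3, frames=[4,2]
Step 3: ref 3 -> FAULT, evict 2, frames=[4,3]
Step 4: ref 5 -> FAULT, evict 4, frames=[5,3]
At step 4: evicted page 4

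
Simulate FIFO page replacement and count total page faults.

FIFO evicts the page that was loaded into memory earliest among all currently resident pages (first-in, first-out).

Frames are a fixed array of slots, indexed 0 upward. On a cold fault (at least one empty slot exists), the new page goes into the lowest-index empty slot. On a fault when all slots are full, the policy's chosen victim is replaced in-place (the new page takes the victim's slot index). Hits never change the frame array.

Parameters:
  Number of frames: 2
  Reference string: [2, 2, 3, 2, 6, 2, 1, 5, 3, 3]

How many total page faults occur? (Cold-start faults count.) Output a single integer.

Step 0: ref 2 → FAULT, frames=[2,-]
Step 1: ref 2 → HIT, frames=[2,-]
Step 2: ref 3 → FAULT, frames=[2,3]
Step 3: ref 2 → HIT, frames=[2,3]
Step 4: ref 6 → FAULT (evict 2), frames=[6,3]
Step 5: ref 2 → FAULT (evict 3), frames=[6,2]
Step 6: ref 1 → FAULT (evict 6), frames=[1,2]
Step 7: ref 5 → FAULT (evict 2), frames=[1,5]
Step 8: ref 3 → FAULT (evict 1), frames=[3,5]
Step 9: ref 3 → HIT, frames=[3,5]
Total faults: 7

Answer: 7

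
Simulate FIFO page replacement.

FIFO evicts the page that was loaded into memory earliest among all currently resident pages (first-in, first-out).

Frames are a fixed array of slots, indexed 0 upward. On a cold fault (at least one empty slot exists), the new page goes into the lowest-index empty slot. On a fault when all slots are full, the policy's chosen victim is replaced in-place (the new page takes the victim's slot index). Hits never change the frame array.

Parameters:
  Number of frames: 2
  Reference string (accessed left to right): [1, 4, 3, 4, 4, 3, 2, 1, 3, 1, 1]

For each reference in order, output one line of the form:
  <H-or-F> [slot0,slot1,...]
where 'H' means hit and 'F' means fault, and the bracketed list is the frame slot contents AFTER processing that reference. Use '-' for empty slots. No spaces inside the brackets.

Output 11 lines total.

F [1,-]
F [1,4]
F [3,4]
H [3,4]
H [3,4]
H [3,4]
F [3,2]
F [1,2]
F [1,3]
H [1,3]
H [1,3]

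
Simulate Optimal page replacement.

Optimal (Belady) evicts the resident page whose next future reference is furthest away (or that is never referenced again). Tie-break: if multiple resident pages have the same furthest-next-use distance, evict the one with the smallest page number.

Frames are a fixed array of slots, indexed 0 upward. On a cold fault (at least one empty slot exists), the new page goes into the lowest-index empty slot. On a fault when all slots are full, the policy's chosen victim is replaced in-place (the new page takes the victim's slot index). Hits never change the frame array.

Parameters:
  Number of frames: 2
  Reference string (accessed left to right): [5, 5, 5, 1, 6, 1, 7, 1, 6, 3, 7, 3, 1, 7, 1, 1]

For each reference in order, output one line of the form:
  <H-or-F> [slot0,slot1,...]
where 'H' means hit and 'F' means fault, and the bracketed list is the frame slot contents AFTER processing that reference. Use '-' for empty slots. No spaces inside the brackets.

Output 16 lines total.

F [5,-]
H [5,-]
H [5,-]
F [5,1]
F [6,1]
H [6,1]
F [7,1]
H [7,1]
F [7,6]
F [7,3]
H [7,3]
H [7,3]
F [7,1]
H [7,1]
H [7,1]
H [7,1]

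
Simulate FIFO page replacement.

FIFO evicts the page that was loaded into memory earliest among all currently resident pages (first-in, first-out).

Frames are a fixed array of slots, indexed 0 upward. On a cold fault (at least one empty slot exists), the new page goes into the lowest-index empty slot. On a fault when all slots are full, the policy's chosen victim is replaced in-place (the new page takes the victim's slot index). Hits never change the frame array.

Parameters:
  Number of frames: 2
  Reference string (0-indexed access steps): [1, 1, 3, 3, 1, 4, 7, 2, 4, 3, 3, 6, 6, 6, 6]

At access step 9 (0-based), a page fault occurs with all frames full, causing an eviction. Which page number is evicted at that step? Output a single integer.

Answer: 2

Derivation:
Step 0: ref 1 -> FAULT, frames=[1,-]
Step 1: ref 1 -> HIT, frames=[1,-]
Step 2: ref 3 -> FAULT, frames=[1,3]
Step 3: ref 3 -> HIT, frames=[1,3]
Step 4: ref 1 -> HIT, frames=[1,3]
Step 5: ref 4 -> FAULT, evict 1, frames=[4,3]
Step 6: ref 7 -> FAULT, evict 3, frames=[4,7]
Step 7: ref 2 -> FAULT, evict 4, frames=[2,7]
Step 8: ref 4 -> FAULT, evict 7, frames=[2,4]
Step 9: ref 3 -> FAULT, evict 2, frames=[3,4]
At step 9: evicted page 2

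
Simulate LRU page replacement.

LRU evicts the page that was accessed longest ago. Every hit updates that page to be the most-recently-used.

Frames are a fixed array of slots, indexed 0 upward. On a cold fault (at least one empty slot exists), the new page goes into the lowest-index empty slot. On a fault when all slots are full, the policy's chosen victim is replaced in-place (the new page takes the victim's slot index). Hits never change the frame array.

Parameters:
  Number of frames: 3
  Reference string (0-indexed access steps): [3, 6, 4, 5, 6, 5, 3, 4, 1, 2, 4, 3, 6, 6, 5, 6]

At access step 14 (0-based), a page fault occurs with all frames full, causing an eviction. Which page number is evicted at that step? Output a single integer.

Step 0: ref 3 -> FAULT, frames=[3,-,-]
Step 1: ref 6 -> FAULT, frames=[3,6,-]
Step 2: ref 4 -> FAULT, frames=[3,6,4]
Step 3: ref 5 -> FAULT, evict 3, frames=[5,6,4]
Step 4: ref 6 -> HIT, frames=[5,6,4]
Step 5: ref 5 -> HIT, frames=[5,6,4]
Step 6: ref 3 -> FAULT, evict 4, frames=[5,6,3]
Step 7: ref 4 -> FAULT, evict 6, frames=[5,4,3]
Step 8: ref 1 -> FAULT, evict 5, frames=[1,4,3]
Step 9: ref 2 -> FAULT, evict 3, frames=[1,4,2]
Step 10: ref 4 -> HIT, frames=[1,4,2]
Step 11: ref 3 -> FAULT, evict 1, frames=[3,4,2]
Step 12: ref 6 -> FAULT, evict 2, frames=[3,4,6]
Step 13: ref 6 -> HIT, frames=[3,4,6]
Step 14: ref 5 -> FAULT, evict 4, frames=[3,5,6]
At step 14: evicted page 4

Answer: 4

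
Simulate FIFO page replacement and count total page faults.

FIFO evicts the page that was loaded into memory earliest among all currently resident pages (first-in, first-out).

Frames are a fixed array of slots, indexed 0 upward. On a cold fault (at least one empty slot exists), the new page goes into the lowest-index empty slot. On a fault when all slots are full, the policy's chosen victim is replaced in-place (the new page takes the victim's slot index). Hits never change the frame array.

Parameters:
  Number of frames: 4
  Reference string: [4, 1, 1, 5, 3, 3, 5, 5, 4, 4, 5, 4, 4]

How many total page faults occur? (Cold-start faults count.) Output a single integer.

Step 0: ref 4 → FAULT, frames=[4,-,-,-]
Step 1: ref 1 → FAULT, frames=[4,1,-,-]
Step 2: ref 1 → HIT, frames=[4,1,-,-]
Step 3: ref 5 → FAULT, frames=[4,1,5,-]
Step 4: ref 3 → FAULT, frames=[4,1,5,3]
Step 5: ref 3 → HIT, frames=[4,1,5,3]
Step 6: ref 5 → HIT, frames=[4,1,5,3]
Step 7: ref 5 → HIT, frames=[4,1,5,3]
Step 8: ref 4 → HIT, frames=[4,1,5,3]
Step 9: ref 4 → HIT, frames=[4,1,5,3]
Step 10: ref 5 → HIT, frames=[4,1,5,3]
Step 11: ref 4 → HIT, frames=[4,1,5,3]
Step 12: ref 4 → HIT, frames=[4,1,5,3]
Total faults: 4

Answer: 4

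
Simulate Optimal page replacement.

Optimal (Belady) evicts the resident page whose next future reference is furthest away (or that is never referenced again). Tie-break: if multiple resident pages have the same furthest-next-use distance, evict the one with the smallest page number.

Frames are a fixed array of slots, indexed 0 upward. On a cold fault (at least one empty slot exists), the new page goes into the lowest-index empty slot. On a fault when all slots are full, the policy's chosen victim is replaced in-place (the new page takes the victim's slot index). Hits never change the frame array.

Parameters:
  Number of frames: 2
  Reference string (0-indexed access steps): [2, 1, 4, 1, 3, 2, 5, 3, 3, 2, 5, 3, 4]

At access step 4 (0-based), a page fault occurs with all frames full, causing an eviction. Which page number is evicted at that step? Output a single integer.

Answer: 1

Derivation:
Step 0: ref 2 -> FAULT, frames=[2,-]
Step 1: ref 1 -> FAULT, frames=[2,1]
Step 2: ref 4 -> FAULT, evict 2, frames=[4,1]
Step 3: ref 1 -> HIT, frames=[4,1]
Step 4: ref 3 -> FAULT, evict 1, frames=[4,3]
At step 4: evicted page 1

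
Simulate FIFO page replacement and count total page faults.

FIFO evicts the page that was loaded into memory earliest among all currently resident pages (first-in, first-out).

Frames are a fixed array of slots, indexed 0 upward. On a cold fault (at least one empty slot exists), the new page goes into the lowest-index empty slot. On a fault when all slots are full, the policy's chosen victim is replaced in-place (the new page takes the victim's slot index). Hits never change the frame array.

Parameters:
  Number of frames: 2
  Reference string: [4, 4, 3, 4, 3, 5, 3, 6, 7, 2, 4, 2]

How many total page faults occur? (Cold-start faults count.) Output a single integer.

Answer: 7

Derivation:
Step 0: ref 4 → FAULT, frames=[4,-]
Step 1: ref 4 → HIT, frames=[4,-]
Step 2: ref 3 → FAULT, frames=[4,3]
Step 3: ref 4 → HIT, frames=[4,3]
Step 4: ref 3 → HIT, frames=[4,3]
Step 5: ref 5 → FAULT (evict 4), frames=[5,3]
Step 6: ref 3 → HIT, frames=[5,3]
Step 7: ref 6 → FAULT (evict 3), frames=[5,6]
Step 8: ref 7 → FAULT (evict 5), frames=[7,6]
Step 9: ref 2 → FAULT (evict 6), frames=[7,2]
Step 10: ref 4 → FAULT (evict 7), frames=[4,2]
Step 11: ref 2 → HIT, frames=[4,2]
Total faults: 7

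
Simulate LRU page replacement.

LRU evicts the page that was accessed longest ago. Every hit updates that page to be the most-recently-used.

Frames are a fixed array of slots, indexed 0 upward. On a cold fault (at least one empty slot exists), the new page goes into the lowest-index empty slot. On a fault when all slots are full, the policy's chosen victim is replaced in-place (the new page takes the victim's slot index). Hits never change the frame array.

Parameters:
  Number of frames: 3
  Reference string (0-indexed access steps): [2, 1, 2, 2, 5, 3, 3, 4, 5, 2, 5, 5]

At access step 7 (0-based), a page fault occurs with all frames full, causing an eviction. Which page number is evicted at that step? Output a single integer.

Step 0: ref 2 -> FAULT, frames=[2,-,-]
Step 1: ref 1 -> FAULT, frames=[2,1,-]
Step 2: ref 2 -> HIT, frames=[2,1,-]
Step 3: ref 2 -> HIT, frames=[2,1,-]
Step 4: ref 5 -> FAULT, frames=[2,1,5]
Step 5: ref 3 -> FAULT, evict 1, frames=[2,3,5]
Step 6: ref 3 -> HIT, frames=[2,3,5]
Step 7: ref 4 -> FAULT, evict 2, frames=[4,3,5]
At step 7: evicted page 2

Answer: 2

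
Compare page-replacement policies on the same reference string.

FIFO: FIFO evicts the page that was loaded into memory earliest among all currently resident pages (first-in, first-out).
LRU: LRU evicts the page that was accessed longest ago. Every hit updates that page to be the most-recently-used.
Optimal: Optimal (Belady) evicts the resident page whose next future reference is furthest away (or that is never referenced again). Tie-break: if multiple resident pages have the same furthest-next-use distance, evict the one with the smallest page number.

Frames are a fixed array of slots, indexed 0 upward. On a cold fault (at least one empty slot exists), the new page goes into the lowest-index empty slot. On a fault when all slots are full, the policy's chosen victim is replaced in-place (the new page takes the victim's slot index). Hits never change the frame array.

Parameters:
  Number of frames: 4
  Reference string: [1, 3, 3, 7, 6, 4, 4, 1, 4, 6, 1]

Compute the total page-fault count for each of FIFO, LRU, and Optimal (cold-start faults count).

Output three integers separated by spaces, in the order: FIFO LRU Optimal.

--- FIFO ---
  step 0: ref 1 -> FAULT, frames=[1,-,-,-] (faults so far: 1)
  step 1: ref 3 -> FAULT, frames=[1,3,-,-] (faults so far: 2)
  step 2: ref 3 -> HIT, frames=[1,3,-,-] (faults so far: 2)
  step 3: ref 7 -> FAULT, frames=[1,3,7,-] (faults so far: 3)
  step 4: ref 6 -> FAULT, frames=[1,3,7,6] (faults so far: 4)
  step 5: ref 4 -> FAULT, evict 1, frames=[4,3,7,6] (faults so far: 5)
  step 6: ref 4 -> HIT, frames=[4,3,7,6] (faults so far: 5)
  step 7: ref 1 -> FAULT, evict 3, frames=[4,1,7,6] (faults so far: 6)
  step 8: ref 4 -> HIT, frames=[4,1,7,6] (faults so far: 6)
  step 9: ref 6 -> HIT, frames=[4,1,7,6] (faults so far: 6)
  step 10: ref 1 -> HIT, frames=[4,1,7,6] (faults so far: 6)
  FIFO total faults: 6
--- LRU ---
  step 0: ref 1 -> FAULT, frames=[1,-,-,-] (faults so far: 1)
  step 1: ref 3 -> FAULT, frames=[1,3,-,-] (faults so far: 2)
  step 2: ref 3 -> HIT, frames=[1,3,-,-] (faults so far: 2)
  step 3: ref 7 -> FAULT, frames=[1,3,7,-] (faults so far: 3)
  step 4: ref 6 -> FAULT, frames=[1,3,7,6] (faults so far: 4)
  step 5: ref 4 -> FAULT, evict 1, frames=[4,3,7,6] (faults so far: 5)
  step 6: ref 4 -> HIT, frames=[4,3,7,6] (faults so far: 5)
  step 7: ref 1 -> FAULT, evict 3, frames=[4,1,7,6] (faults so far: 6)
  step 8: ref 4 -> HIT, frames=[4,1,7,6] (faults so far: 6)
  step 9: ref 6 -> HIT, frames=[4,1,7,6] (faults so far: 6)
  step 10: ref 1 -> HIT, frames=[4,1,7,6] (faults so far: 6)
  LRU total faults: 6
--- Optimal ---
  step 0: ref 1 -> FAULT, frames=[1,-,-,-] (faults so far: 1)
  step 1: ref 3 -> FAULT, frames=[1,3,-,-] (faults so far: 2)
  step 2: ref 3 -> HIT, frames=[1,3,-,-] (faults so far: 2)
  step 3: ref 7 -> FAULT, frames=[1,3,7,-] (faults so far: 3)
  step 4: ref 6 -> FAULT, frames=[1,3,7,6] (faults so far: 4)
  step 5: ref 4 -> FAULT, evict 3, frames=[1,4,7,6] (faults so far: 5)
  step 6: ref 4 -> HIT, frames=[1,4,7,6] (faults so far: 5)
  step 7: ref 1 -> HIT, frames=[1,4,7,6] (faults so far: 5)
  step 8: ref 4 -> HIT, frames=[1,4,7,6] (faults so far: 5)
  step 9: ref 6 -> HIT, frames=[1,4,7,6] (faults so far: 5)
  step 10: ref 1 -> HIT, frames=[1,4,7,6] (faults so far: 5)
  Optimal total faults: 5

Answer: 6 6 5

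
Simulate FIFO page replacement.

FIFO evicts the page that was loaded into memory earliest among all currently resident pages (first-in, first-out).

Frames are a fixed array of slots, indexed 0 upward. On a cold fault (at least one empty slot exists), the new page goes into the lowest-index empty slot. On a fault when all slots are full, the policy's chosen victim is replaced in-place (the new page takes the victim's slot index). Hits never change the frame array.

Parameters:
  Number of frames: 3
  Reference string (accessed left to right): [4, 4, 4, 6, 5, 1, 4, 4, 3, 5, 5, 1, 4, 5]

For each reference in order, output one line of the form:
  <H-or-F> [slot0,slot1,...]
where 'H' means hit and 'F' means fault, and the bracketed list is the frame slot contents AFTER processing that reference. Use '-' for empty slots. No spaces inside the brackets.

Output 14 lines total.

F [4,-,-]
H [4,-,-]
H [4,-,-]
F [4,6,-]
F [4,6,5]
F [1,6,5]
F [1,4,5]
H [1,4,5]
F [1,4,3]
F [5,4,3]
H [5,4,3]
F [5,1,3]
F [5,1,4]
H [5,1,4]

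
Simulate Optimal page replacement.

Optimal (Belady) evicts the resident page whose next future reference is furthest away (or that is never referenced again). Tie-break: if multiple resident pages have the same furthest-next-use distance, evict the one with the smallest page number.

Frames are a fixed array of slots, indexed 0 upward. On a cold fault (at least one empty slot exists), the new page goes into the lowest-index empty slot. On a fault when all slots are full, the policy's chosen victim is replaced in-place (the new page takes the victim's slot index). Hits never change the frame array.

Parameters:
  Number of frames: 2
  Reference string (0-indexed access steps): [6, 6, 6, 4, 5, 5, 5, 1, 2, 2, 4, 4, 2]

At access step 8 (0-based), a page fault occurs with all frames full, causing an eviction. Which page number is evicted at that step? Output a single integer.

Answer: 1

Derivation:
Step 0: ref 6 -> FAULT, frames=[6,-]
Step 1: ref 6 -> HIT, frames=[6,-]
Step 2: ref 6 -> HIT, frames=[6,-]
Step 3: ref 4 -> FAULT, frames=[6,4]
Step 4: ref 5 -> FAULT, evict 6, frames=[5,4]
Step 5: ref 5 -> HIT, frames=[5,4]
Step 6: ref 5 -> HIT, frames=[5,4]
Step 7: ref 1 -> FAULT, evict 5, frames=[1,4]
Step 8: ref 2 -> FAULT, evict 1, frames=[2,4]
At step 8: evicted page 1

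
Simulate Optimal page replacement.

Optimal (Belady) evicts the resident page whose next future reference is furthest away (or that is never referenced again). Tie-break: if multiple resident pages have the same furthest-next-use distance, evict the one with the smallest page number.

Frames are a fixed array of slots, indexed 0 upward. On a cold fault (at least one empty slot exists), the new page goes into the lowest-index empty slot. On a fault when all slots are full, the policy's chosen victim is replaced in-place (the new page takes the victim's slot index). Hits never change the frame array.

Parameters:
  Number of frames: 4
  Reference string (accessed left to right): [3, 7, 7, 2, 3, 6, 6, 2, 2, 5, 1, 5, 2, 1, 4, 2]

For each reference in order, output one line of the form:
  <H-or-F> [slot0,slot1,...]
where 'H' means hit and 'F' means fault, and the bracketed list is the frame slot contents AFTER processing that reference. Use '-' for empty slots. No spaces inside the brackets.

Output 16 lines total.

F [3,-,-,-]
F [3,7,-,-]
H [3,7,-,-]
F [3,7,2,-]
H [3,7,2,-]
F [3,7,2,6]
H [3,7,2,6]
H [3,7,2,6]
H [3,7,2,6]
F [5,7,2,6]
F [5,7,2,1]
H [5,7,2,1]
H [5,7,2,1]
H [5,7,2,1]
F [5,7,2,4]
H [5,7,2,4]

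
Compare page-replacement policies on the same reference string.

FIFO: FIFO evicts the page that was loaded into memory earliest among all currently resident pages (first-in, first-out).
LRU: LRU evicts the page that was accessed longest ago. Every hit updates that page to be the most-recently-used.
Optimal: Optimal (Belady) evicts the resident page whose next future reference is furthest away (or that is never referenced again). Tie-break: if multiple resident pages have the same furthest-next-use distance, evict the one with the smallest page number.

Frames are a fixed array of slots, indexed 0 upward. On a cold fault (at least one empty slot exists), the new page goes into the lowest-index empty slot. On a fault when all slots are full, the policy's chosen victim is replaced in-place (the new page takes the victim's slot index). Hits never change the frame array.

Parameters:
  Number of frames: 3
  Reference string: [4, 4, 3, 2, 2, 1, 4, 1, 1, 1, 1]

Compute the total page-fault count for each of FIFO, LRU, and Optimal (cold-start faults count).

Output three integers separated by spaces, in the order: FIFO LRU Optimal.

--- FIFO ---
  step 0: ref 4 -> FAULT, frames=[4,-,-] (faults so far: 1)
  step 1: ref 4 -> HIT, frames=[4,-,-] (faults so far: 1)
  step 2: ref 3 -> FAULT, frames=[4,3,-] (faults so far: 2)
  step 3: ref 2 -> FAULT, frames=[4,3,2] (faults so far: 3)
  step 4: ref 2 -> HIT, frames=[4,3,2] (faults so far: 3)
  step 5: ref 1 -> FAULT, evict 4, frames=[1,3,2] (faults so far: 4)
  step 6: ref 4 -> FAULT, evict 3, frames=[1,4,2] (faults so far: 5)
  step 7: ref 1 -> HIT, frames=[1,4,2] (faults so far: 5)
  step 8: ref 1 -> HIT, frames=[1,4,2] (faults so far: 5)
  step 9: ref 1 -> HIT, frames=[1,4,2] (faults so far: 5)
  step 10: ref 1 -> HIT, frames=[1,4,2] (faults so far: 5)
  FIFO total faults: 5
--- LRU ---
  step 0: ref 4 -> FAULT, frames=[4,-,-] (faults so far: 1)
  step 1: ref 4 -> HIT, frames=[4,-,-] (faults so far: 1)
  step 2: ref 3 -> FAULT, frames=[4,3,-] (faults so far: 2)
  step 3: ref 2 -> FAULT, frames=[4,3,2] (faults so far: 3)
  step 4: ref 2 -> HIT, frames=[4,3,2] (faults so far: 3)
  step 5: ref 1 -> FAULT, evict 4, frames=[1,3,2] (faults so far: 4)
  step 6: ref 4 -> FAULT, evict 3, frames=[1,4,2] (faults so far: 5)
  step 7: ref 1 -> HIT, frames=[1,4,2] (faults so far: 5)
  step 8: ref 1 -> HIT, frames=[1,4,2] (faults so far: 5)
  step 9: ref 1 -> HIT, frames=[1,4,2] (faults so far: 5)
  step 10: ref 1 -> HIT, frames=[1,4,2] (faults so far: 5)
  LRU total faults: 5
--- Optimal ---
  step 0: ref 4 -> FAULT, frames=[4,-,-] (faults so far: 1)
  step 1: ref 4 -> HIT, frames=[4,-,-] (faults so far: 1)
  step 2: ref 3 -> FAULT, frames=[4,3,-] (faults so far: 2)
  step 3: ref 2 -> FAULT, frames=[4,3,2] (faults so far: 3)
  step 4: ref 2 -> HIT, frames=[4,3,2] (faults so far: 3)
  step 5: ref 1 -> FAULT, evict 2, frames=[4,3,1] (faults so far: 4)
  step 6: ref 4 -> HIT, frames=[4,3,1] (faults so far: 4)
  step 7: ref 1 -> HIT, frames=[4,3,1] (faults so far: 4)
  step 8: ref 1 -> HIT, frames=[4,3,1] (faults so far: 4)
  step 9: ref 1 -> HIT, frames=[4,3,1] (faults so far: 4)
  step 10: ref 1 -> HIT, frames=[4,3,1] (faults so far: 4)
  Optimal total faults: 4

Answer: 5 5 4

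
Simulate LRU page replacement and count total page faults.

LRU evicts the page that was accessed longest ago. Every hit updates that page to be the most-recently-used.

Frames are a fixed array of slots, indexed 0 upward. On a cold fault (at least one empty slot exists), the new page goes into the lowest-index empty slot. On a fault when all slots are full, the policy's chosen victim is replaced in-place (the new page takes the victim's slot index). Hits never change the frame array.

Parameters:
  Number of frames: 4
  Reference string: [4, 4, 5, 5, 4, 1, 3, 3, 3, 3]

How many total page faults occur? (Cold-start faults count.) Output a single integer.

Answer: 4

Derivation:
Step 0: ref 4 → FAULT, frames=[4,-,-,-]
Step 1: ref 4 → HIT, frames=[4,-,-,-]
Step 2: ref 5 → FAULT, frames=[4,5,-,-]
Step 3: ref 5 → HIT, frames=[4,5,-,-]
Step 4: ref 4 → HIT, frames=[4,5,-,-]
Step 5: ref 1 → FAULT, frames=[4,5,1,-]
Step 6: ref 3 → FAULT, frames=[4,5,1,3]
Step 7: ref 3 → HIT, frames=[4,5,1,3]
Step 8: ref 3 → HIT, frames=[4,5,1,3]
Step 9: ref 3 → HIT, frames=[4,5,1,3]
Total faults: 4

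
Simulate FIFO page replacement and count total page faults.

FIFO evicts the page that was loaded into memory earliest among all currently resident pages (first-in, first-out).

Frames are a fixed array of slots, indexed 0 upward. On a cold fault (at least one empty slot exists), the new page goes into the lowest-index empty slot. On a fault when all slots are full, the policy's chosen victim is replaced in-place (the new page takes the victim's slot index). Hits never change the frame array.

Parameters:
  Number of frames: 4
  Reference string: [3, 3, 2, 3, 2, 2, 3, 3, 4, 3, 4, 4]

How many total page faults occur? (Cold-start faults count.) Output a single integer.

Answer: 3

Derivation:
Step 0: ref 3 → FAULT, frames=[3,-,-,-]
Step 1: ref 3 → HIT, frames=[3,-,-,-]
Step 2: ref 2 → FAULT, frames=[3,2,-,-]
Step 3: ref 3 → HIT, frames=[3,2,-,-]
Step 4: ref 2 → HIT, frames=[3,2,-,-]
Step 5: ref 2 → HIT, frames=[3,2,-,-]
Step 6: ref 3 → HIT, frames=[3,2,-,-]
Step 7: ref 3 → HIT, frames=[3,2,-,-]
Step 8: ref 4 → FAULT, frames=[3,2,4,-]
Step 9: ref 3 → HIT, frames=[3,2,4,-]
Step 10: ref 4 → HIT, frames=[3,2,4,-]
Step 11: ref 4 → HIT, frames=[3,2,4,-]
Total faults: 3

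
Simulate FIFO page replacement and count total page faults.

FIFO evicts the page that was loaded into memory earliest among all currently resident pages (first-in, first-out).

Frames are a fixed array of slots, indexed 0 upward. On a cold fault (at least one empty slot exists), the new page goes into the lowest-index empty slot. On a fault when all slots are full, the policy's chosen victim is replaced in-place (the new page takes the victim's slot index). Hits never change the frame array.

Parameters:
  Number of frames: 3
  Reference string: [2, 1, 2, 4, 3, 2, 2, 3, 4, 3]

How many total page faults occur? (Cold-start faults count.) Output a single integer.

Answer: 5

Derivation:
Step 0: ref 2 → FAULT, frames=[2,-,-]
Step 1: ref 1 → FAULT, frames=[2,1,-]
Step 2: ref 2 → HIT, frames=[2,1,-]
Step 3: ref 4 → FAULT, frames=[2,1,4]
Step 4: ref 3 → FAULT (evict 2), frames=[3,1,4]
Step 5: ref 2 → FAULT (evict 1), frames=[3,2,4]
Step 6: ref 2 → HIT, frames=[3,2,4]
Step 7: ref 3 → HIT, frames=[3,2,4]
Step 8: ref 4 → HIT, frames=[3,2,4]
Step 9: ref 3 → HIT, frames=[3,2,4]
Total faults: 5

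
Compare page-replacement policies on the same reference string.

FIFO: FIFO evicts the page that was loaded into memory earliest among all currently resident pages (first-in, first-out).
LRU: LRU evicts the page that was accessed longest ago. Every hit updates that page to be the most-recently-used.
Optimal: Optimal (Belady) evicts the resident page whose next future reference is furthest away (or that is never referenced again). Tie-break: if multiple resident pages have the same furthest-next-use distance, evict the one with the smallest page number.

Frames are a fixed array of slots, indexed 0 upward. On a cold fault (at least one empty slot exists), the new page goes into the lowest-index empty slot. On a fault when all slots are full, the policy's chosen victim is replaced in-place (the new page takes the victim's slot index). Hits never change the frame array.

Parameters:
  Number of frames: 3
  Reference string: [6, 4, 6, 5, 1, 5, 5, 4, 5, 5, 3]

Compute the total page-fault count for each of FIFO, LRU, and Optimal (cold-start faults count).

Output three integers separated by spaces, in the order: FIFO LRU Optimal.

--- FIFO ---
  step 0: ref 6 -> FAULT, frames=[6,-,-] (faults so far: 1)
  step 1: ref 4 -> FAULT, frames=[6,4,-] (faults so far: 2)
  step 2: ref 6 -> HIT, frames=[6,4,-] (faults so far: 2)
  step 3: ref 5 -> FAULT, frames=[6,4,5] (faults so far: 3)
  step 4: ref 1 -> FAULT, evict 6, frames=[1,4,5] (faults so far: 4)
  step 5: ref 5 -> HIT, frames=[1,4,5] (faults so far: 4)
  step 6: ref 5 -> HIT, frames=[1,4,5] (faults so far: 4)
  step 7: ref 4 -> HIT, frames=[1,4,5] (faults so far: 4)
  step 8: ref 5 -> HIT, frames=[1,4,5] (faults so far: 4)
  step 9: ref 5 -> HIT, frames=[1,4,5] (faults so far: 4)
  step 10: ref 3 -> FAULT, evict 4, frames=[1,3,5] (faults so far: 5)
  FIFO total faults: 5
--- LRU ---
  step 0: ref 6 -> FAULT, frames=[6,-,-] (faults so far: 1)
  step 1: ref 4 -> FAULT, frames=[6,4,-] (faults so far: 2)
  step 2: ref 6 -> HIT, frames=[6,4,-] (faults so far: 2)
  step 3: ref 5 -> FAULT, frames=[6,4,5] (faults so far: 3)
  step 4: ref 1 -> FAULT, evict 4, frames=[6,1,5] (faults so far: 4)
  step 5: ref 5 -> HIT, frames=[6,1,5] (faults so far: 4)
  step 6: ref 5 -> HIT, frames=[6,1,5] (faults so far: 4)
  step 7: ref 4 -> FAULT, evict 6, frames=[4,1,5] (faults so far: 5)
  step 8: ref 5 -> HIT, frames=[4,1,5] (faults so far: 5)
  step 9: ref 5 -> HIT, frames=[4,1,5] (faults so far: 5)
  step 10: ref 3 -> FAULT, evict 1, frames=[4,3,5] (faults so far: 6)
  LRU total faults: 6
--- Optimal ---
  step 0: ref 6 -> FAULT, frames=[6,-,-] (faults so far: 1)
  step 1: ref 4 -> FAULT, frames=[6,4,-] (faults so far: 2)
  step 2: ref 6 -> HIT, frames=[6,4,-] (faults so far: 2)
  step 3: ref 5 -> FAULT, frames=[6,4,5] (faults so far: 3)
  step 4: ref 1 -> FAULT, evict 6, frames=[1,4,5] (faults so far: 4)
  step 5: ref 5 -> HIT, frames=[1,4,5] (faults so far: 4)
  step 6: ref 5 -> HIT, frames=[1,4,5] (faults so far: 4)
  step 7: ref 4 -> HIT, frames=[1,4,5] (faults so far: 4)
  step 8: ref 5 -> HIT, frames=[1,4,5] (faults so far: 4)
  step 9: ref 5 -> HIT, frames=[1,4,5] (faults so far: 4)
  step 10: ref 3 -> FAULT, evict 1, frames=[3,4,5] (faults so far: 5)
  Optimal total faults: 5

Answer: 5 6 5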